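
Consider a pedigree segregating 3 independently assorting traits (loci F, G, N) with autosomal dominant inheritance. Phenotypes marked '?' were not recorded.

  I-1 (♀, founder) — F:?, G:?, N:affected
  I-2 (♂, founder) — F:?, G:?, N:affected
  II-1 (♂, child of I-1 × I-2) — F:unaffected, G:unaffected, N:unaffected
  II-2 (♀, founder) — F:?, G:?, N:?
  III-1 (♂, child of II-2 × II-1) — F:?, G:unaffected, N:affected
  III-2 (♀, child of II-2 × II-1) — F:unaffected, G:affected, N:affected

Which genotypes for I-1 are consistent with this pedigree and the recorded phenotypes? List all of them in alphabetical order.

I-1 ∈ {Ff Gg Nn, Ff gg Nn, ff Gg Nn, ff gg Nn}

F/I-1 ? ·: ff|Ff
F/I-2 ? ·: ff|Ff
F/II-1 un I-1×I-2: ff
F/II-2 ? ·: ff|Ff
F/III-1 ? II-2×II-1: ff|Ff
F/III-2 un II-2×II-1: ff
⇒ F over [I-1,I-2,II-1,II-2,III-1,III-2]: 12 consistent
G/I-1 ? ·: gg|Gg
G/I-2 ? ·: gg|Gg
G/II-1 un I-1×I-2: gg
G/II-2 ? ·: Gg
G/III-1 un II-2×II-1: gg
G/III-2 aff II-2×II-1: Gg
⇒ G over [I-1,I-2,II-1,II-2,III-1,III-2]: 4 consistent
N/I-1 aff ·: Nn
N/I-2 aff ·: Nn
N/II-1 un I-1×I-2: nn
N/II-2 ? ·: Nn|NN
N/III-1 aff II-2×II-1: Nn
N/III-2 aff II-2×II-1: Nn
⇒ N over [I-1,I-2,II-1,II-2,III-1,III-2]: 2 consistent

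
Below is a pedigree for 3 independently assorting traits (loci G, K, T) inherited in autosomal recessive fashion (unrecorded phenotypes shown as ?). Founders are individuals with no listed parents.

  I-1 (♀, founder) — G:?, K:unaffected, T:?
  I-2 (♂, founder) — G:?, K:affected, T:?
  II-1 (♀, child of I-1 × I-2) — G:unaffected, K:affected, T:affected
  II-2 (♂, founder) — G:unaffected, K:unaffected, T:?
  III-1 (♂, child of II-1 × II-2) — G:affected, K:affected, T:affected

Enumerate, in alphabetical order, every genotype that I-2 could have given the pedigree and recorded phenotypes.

G/I-1 ? ·: GG|Gg|gg
G/I-2 ? ·: GG|Gg|gg
G/II-1 un I-1×I-2: Gg
G/II-2 un ·: Gg
G/III-1 aff II-1×II-2: gg
⇒ G over [I-1,I-2,II-1,II-2,III-1]: 7 consistent
K/I-1 un ·: Kk
K/I-2 aff ·: kk
K/II-1 aff I-1×I-2: kk
K/II-2 un ·: Kk
K/III-1 aff II-1×II-2: kk
⇒ K over [I-1,I-2,II-1,II-2,III-1]: 1 consistent
T/I-1 ? ·: Tt|tt
T/I-2 ? ·: Tt|tt
T/II-1 aff I-1×I-2: tt
T/II-2 ? ·: Tt|tt
T/III-1 aff II-1×II-2: tt
⇒ T over [I-1,I-2,II-1,II-2,III-1]: 8 consistent

I-2 ∈ {GG kk Tt, GG kk tt, Gg kk Tt, Gg kk tt, gg kk Tt, gg kk tt}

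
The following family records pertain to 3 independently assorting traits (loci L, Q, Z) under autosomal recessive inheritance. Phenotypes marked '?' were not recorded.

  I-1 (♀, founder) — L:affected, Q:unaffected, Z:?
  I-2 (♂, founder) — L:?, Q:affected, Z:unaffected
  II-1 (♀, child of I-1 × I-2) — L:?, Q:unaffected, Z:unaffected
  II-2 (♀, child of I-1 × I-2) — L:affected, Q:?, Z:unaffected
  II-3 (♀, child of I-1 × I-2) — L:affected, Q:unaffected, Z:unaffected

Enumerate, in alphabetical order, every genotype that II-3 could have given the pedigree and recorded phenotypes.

II-3 ∈ {ll Qq ZZ, ll Qq Zz}

L/I-1 aff ·: ll
L/I-2 ? ·: Ll|ll
L/II-1 ? I-1×I-2: Ll|ll
L/II-2 aff I-1×I-2: ll
L/II-3 aff I-1×I-2: ll
⇒ L over [I-1,I-2,II-1,II-2,II-3]: 3 consistent
Q/I-1 un ·: QQ|Qq
Q/I-2 aff ·: qq
Q/II-1 un I-1×I-2: Qq
Q/II-2 ? I-1×I-2: Qq|qq
Q/II-3 un I-1×I-2: Qq
⇒ Q over [I-1,I-2,II-1,II-2,II-3]: 3 consistent
Z/I-1 ? ·: ZZ|Zz|zz
Z/I-2 un ·: ZZ|Zz
Z/II-1 un I-1×I-2: ZZ|Zz
Z/II-2 un I-1×I-2: ZZ|Zz
Z/II-3 un I-1×I-2: ZZ|Zz
⇒ Z over [I-1,I-2,II-1,II-2,II-3]: 27 consistent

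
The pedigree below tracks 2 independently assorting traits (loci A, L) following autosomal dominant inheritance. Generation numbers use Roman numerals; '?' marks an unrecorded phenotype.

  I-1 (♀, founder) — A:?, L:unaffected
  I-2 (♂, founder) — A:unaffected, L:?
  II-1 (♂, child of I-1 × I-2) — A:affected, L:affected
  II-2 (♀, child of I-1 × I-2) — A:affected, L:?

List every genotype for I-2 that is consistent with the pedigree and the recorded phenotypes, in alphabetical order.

I-2 ∈ {aa LL, aa Ll}

A/I-1 ? ·: Aa|AA
A/I-2 un ·: aa
A/II-1 aff I-1×I-2: Aa
A/II-2 aff I-1×I-2: Aa
⇒ A over [I-1,I-2,II-1,II-2]: 2 consistent
L/I-1 un ·: ll
L/I-2 ? ·: Ll|LL
L/II-1 aff I-1×I-2: Ll
L/II-2 ? I-1×I-2: ll|Ll
⇒ L over [I-1,I-2,II-1,II-2]: 3 consistent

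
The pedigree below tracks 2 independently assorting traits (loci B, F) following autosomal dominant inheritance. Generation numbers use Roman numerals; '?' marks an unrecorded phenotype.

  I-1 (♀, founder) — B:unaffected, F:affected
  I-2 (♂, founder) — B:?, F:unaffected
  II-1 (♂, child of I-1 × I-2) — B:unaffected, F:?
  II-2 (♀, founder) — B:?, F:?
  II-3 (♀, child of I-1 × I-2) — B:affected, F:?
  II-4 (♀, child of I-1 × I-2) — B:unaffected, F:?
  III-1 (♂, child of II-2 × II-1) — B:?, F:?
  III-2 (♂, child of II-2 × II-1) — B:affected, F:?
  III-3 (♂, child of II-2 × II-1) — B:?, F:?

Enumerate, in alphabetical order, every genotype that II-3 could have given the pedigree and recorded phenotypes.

B/I-1 un ·: bb
B/I-2 ? ·: Bb
B/II-1 un I-1×I-2: bb
B/II-2 ? ·: Bb|BB
B/II-3 aff I-1×I-2: Bb
B/II-4 un I-1×I-2: bb
B/III-1 ? II-2×II-1: bb|Bb
B/III-2 aff II-2×II-1: Bb
B/III-3 ? II-2×II-1: bb|Bb
⇒ B over [I-1,I-2,II-1,II-2,II-3,II-4,III-1,III-2,III-3]: 5 consistent
F/I-1 aff ·: Ff|FF
F/I-2 un ·: ff
F/II-1 ? I-1×I-2: ff|Ff
F/II-2 ? ·: ff|Ff|FF
F/II-3 ? I-1×I-2: ff|Ff
F/II-4 ? I-1×I-2: ff|Ff
F/III-1 ? II-2×II-1: ff|Ff|FF
F/III-2 ? II-2×II-1: ff|Ff|FF
F/III-3 ? II-2×II-1: ff|Ff|FF
⇒ F over [I-1,I-2,II-1,II-2,II-3,II-4,III-1,III-2,III-3]: 255 consistent

II-3 ∈ {Bb Ff, Bb ff}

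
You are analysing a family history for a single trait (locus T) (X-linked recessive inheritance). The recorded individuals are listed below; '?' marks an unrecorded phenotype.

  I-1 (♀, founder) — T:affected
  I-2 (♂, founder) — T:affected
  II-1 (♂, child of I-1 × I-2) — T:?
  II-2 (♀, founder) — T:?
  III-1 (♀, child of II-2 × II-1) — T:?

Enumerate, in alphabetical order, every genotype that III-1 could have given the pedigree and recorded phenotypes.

T/I-1 aff ·: X^tX^t
T/I-2 aff ·: X^tY
T/II-1 ? I-1×I-2: X^tY
T/II-2 ? ·: X^TX^T|X^TX^t|X^tX^t
T/III-1 ? II-2×II-1: X^TX^t|X^tX^t
⇒ T over [I-1,I-2,II-1,II-2,III-1]: 4 consistent

III-1 ∈ {X^TX^t, X^tX^t}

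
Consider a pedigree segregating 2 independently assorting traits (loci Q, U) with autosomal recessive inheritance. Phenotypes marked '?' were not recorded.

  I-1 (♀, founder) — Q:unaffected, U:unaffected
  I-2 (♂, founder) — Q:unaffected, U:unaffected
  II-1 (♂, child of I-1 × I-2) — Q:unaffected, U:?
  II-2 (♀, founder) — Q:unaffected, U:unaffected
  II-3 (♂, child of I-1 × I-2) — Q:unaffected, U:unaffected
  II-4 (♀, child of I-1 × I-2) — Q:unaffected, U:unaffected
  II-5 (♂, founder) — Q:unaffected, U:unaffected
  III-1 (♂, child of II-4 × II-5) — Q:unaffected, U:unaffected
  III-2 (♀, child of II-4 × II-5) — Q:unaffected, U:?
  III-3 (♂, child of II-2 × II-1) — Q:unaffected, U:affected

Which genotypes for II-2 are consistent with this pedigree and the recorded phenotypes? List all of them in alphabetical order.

II-2 ∈ {QQ Uu, Qq Uu}

Q/I-1 un ·: QQ|Qq
Q/I-2 un ·: QQ|Qq
Q/II-1 un I-1×I-2: QQ|Qq
Q/II-2 un ·: QQ|Qq
Q/II-3 un I-1×I-2: QQ|Qq
Q/II-4 un I-1×I-2: QQ|Qq
Q/II-5 un ·: QQ|Qq
Q/III-1 un II-4×II-5: QQ|Qq
Q/III-2 un II-4×II-5: QQ|Qq
Q/III-3 un II-2×II-1: QQ|Qq
⇒ Q over [I-1,I-2,II-1,II-2,II-3,II-4,II-5,III-1,III-2,III-3]: 561 consistent
U/I-1 un ·: UU|Uu
U/I-2 un ·: UU|Uu
U/II-1 ? I-1×I-2: Uu|uu
U/II-2 un ·: Uu
U/II-3 un I-1×I-2: UU|Uu
U/II-4 un I-1×I-2: UU|Uu
U/II-5 un ·: UU|Uu
U/III-1 un II-4×II-5: UU|Uu
U/III-2 ? II-4×II-5: UU|Uu|uu
U/III-3 aff II-2×II-1: uu
⇒ U over [I-1,I-2,II-1,II-2,II-3,II-4,II-5,III-1,III-2,III-3]: 120 consistent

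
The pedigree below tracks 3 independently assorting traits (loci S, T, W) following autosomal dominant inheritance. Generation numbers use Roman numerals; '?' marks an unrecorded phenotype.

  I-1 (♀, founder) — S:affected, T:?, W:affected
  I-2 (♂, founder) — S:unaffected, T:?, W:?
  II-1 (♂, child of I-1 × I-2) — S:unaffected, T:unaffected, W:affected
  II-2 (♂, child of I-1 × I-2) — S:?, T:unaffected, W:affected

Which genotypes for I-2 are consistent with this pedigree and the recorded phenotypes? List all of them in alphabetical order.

S/I-1 aff ·: Ss
S/I-2 un ·: ss
S/II-1 un I-1×I-2: ss
S/II-2 ? I-1×I-2: ss|Ss
⇒ S over [I-1,I-2,II-1,II-2]: 2 consistent
T/I-1 ? ·: tt|Tt
T/I-2 ? ·: tt|Tt
T/II-1 un I-1×I-2: tt
T/II-2 un I-1×I-2: tt
⇒ T over [I-1,I-2,II-1,II-2]: 4 consistent
W/I-1 aff ·: Ww|WW
W/I-2 ? ·: ww|Ww|WW
W/II-1 aff I-1×I-2: Ww|WW
W/II-2 aff I-1×I-2: Ww|WW
⇒ W over [I-1,I-2,II-1,II-2]: 15 consistent

I-2 ∈ {ss Tt WW, ss Tt Ww, ss Tt ww, ss tt WW, ss tt Ww, ss tt ww}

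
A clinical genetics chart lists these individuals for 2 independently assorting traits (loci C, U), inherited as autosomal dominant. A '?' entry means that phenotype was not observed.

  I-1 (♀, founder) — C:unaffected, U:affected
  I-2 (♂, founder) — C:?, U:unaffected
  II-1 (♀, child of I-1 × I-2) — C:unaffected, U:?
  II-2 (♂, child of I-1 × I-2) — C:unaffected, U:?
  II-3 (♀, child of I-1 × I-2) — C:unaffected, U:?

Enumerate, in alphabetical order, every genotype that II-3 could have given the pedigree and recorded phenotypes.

II-3 ∈ {cc Uu, cc uu}

C/I-1 un ·: cc
C/I-2 ? ·: cc|Cc
C/II-1 un I-1×I-2: cc
C/II-2 un I-1×I-2: cc
C/II-3 un I-1×I-2: cc
⇒ C over [I-1,I-2,II-1,II-2,II-3]: 2 consistent
U/I-1 aff ·: Uu|UU
U/I-2 un ·: uu
U/II-1 ? I-1×I-2: uu|Uu
U/II-2 ? I-1×I-2: uu|Uu
U/II-3 ? I-1×I-2: uu|Uu
⇒ U over [I-1,I-2,II-1,II-2,II-3]: 9 consistent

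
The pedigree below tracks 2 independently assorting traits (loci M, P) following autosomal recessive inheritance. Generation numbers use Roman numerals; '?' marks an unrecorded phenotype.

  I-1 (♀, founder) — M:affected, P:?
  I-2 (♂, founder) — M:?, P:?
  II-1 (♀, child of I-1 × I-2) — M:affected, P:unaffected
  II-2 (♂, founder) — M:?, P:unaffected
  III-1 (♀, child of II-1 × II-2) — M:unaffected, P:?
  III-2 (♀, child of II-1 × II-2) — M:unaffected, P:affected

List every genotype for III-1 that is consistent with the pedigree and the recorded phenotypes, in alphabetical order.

III-1 ∈ {Mm PP, Mm Pp, Mm pp}

M/I-1 aff ·: mm
M/I-2 ? ·: Mm|mm
M/II-1 aff I-1×I-2: mm
M/II-2 ? ·: MM|Mm
M/III-1 un II-1×II-2: Mm
M/III-2 un II-1×II-2: Mm
⇒ M over [I-1,I-2,II-1,II-2,III-1,III-2]: 4 consistent
P/I-1 ? ·: PP|Pp|pp
P/I-2 ? ·: PP|Pp|pp
P/II-1 un I-1×I-2: Pp
P/II-2 un ·: Pp
P/III-1 ? II-1×II-2: PP|Pp|pp
P/III-2 aff II-1×II-2: pp
⇒ P over [I-1,I-2,II-1,II-2,III-1,III-2]: 21 consistent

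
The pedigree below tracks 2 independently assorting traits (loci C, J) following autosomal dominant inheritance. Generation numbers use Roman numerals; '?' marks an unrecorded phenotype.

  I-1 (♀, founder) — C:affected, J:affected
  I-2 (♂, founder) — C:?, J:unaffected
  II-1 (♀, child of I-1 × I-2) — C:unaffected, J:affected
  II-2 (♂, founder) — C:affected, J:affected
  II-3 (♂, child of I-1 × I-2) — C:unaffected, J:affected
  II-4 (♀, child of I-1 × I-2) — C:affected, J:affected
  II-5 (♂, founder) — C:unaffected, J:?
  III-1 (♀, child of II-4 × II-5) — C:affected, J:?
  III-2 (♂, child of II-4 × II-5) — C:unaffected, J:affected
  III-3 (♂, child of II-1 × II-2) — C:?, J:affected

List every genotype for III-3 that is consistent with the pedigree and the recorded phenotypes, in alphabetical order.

III-3 ∈ {Cc JJ, Cc Jj, cc JJ, cc Jj}

C/I-1 aff ·: Cc
C/I-2 ? ·: cc|Cc
C/II-1 un I-1×I-2: cc
C/II-2 aff ·: Cc|CC
C/II-3 un I-1×I-2: cc
C/II-4 aff I-1×I-2: Cc
C/II-5 un ·: cc
C/III-1 aff II-4×II-5: Cc
C/III-2 un II-4×II-5: cc
C/III-3 ? II-1×II-2: cc|Cc
⇒ C over [I-1,I-2,II-1,II-2,II-3,II-4,II-5,III-1,III-2,III-3]: 6 consistent
J/I-1 aff ·: Jj|JJ
J/I-2 un ·: jj
J/II-1 aff I-1×I-2: Jj
J/II-2 aff ·: Jj|JJ
J/II-3 aff I-1×I-2: Jj
J/II-4 aff I-1×I-2: Jj
J/II-5 ? ·: jj|Jj|JJ
J/III-1 ? II-4×II-5: jj|Jj|JJ
J/III-2 aff II-4×II-5: Jj|JJ
J/III-3 aff II-1×II-2: Jj|JJ
⇒ J over [I-1,I-2,II-1,II-2,II-3,II-4,II-5,III-1,III-2,III-3]: 96 consistent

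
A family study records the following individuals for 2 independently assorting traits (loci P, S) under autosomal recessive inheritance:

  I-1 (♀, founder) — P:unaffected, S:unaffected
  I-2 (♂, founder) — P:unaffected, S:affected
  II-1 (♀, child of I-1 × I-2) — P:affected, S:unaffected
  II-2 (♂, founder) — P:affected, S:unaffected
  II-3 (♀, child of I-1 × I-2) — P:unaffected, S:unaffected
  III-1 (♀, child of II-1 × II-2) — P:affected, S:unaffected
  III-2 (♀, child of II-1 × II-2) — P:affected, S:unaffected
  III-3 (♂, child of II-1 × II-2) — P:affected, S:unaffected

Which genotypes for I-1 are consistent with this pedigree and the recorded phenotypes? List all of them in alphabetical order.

P/I-1 un ·: Pp
P/I-2 un ·: Pp
P/II-1 aff I-1×I-2: pp
P/II-2 aff ·: pp
P/II-3 un I-1×I-2: PP|Pp
P/III-1 aff II-1×II-2: pp
P/III-2 aff II-1×II-2: pp
P/III-3 aff II-1×II-2: pp
⇒ P over [I-1,I-2,II-1,II-2,II-3,III-1,III-2,III-3]: 2 consistent
S/I-1 un ·: SS|Ss
S/I-2 aff ·: ss
S/II-1 un I-1×I-2: Ss
S/II-2 un ·: SS|Ss
S/II-3 un I-1×I-2: Ss
S/III-1 un II-1×II-2: SS|Ss
S/III-2 un II-1×II-2: SS|Ss
S/III-3 un II-1×II-2: SS|Ss
⇒ S over [I-1,I-2,II-1,II-2,II-3,III-1,III-2,III-3]: 32 consistent

I-1 ∈ {Pp SS, Pp Ss}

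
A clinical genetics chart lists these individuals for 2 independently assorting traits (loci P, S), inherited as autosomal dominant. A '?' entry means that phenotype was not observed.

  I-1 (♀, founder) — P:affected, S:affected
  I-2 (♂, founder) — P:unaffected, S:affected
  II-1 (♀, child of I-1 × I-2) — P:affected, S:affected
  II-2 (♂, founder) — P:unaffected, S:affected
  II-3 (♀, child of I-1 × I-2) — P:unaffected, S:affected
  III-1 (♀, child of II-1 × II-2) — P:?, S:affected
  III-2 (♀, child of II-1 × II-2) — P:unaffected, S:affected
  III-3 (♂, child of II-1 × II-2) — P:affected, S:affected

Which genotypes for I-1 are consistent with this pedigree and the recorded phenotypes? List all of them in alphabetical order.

I-1 ∈ {Pp SS, Pp Ss}

P/I-1 aff ·: Pp
P/I-2 un ·: pp
P/II-1 aff I-1×I-2: Pp
P/II-2 un ·: pp
P/II-3 un I-1×I-2: pp
P/III-1 ? II-1×II-2: pp|Pp
P/III-2 un II-1×II-2: pp
P/III-3 aff II-1×II-2: Pp
⇒ P over [I-1,I-2,II-1,II-2,II-3,III-1,III-2,III-3]: 2 consistent
S/I-1 aff ·: Ss|SS
S/I-2 aff ·: Ss|SS
S/II-1 aff I-1×I-2: Ss|SS
S/II-2 aff ·: Ss|SS
S/II-3 aff I-1×I-2: Ss|SS
S/III-1 aff II-1×II-2: Ss|SS
S/III-2 aff II-1×II-2: Ss|SS
S/III-3 aff II-1×II-2: Ss|SS
⇒ S over [I-1,I-2,II-1,II-2,II-3,III-1,III-2,III-3]: 159 consistent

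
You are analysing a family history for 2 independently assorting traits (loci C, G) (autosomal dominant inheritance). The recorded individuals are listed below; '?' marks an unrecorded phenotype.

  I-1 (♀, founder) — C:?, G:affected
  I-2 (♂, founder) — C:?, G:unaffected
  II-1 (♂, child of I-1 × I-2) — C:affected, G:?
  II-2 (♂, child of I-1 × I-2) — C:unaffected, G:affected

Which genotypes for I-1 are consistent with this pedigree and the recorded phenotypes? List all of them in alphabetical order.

C/I-1 ? ·: cc|Cc
C/I-2 ? ·: cc|Cc
C/II-1 aff I-1×I-2: Cc|CC
C/II-2 un I-1×I-2: cc
⇒ C over [I-1,I-2,II-1,II-2]: 4 consistent
G/I-1 aff ·: Gg|GG
G/I-2 un ·: gg
G/II-1 ? I-1×I-2: gg|Gg
G/II-2 aff I-1×I-2: Gg
⇒ G over [I-1,I-2,II-1,II-2]: 3 consistent

I-1 ∈ {Cc GG, Cc Gg, cc GG, cc Gg}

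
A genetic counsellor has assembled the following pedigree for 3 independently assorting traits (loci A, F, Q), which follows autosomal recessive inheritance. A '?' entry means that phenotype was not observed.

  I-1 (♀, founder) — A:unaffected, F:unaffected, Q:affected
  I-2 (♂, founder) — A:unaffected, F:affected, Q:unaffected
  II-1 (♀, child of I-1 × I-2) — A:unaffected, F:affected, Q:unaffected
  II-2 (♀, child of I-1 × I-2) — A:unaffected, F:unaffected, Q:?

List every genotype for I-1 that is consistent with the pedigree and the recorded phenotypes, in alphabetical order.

I-1 ∈ {AA Ff qq, Aa Ff qq}

A/I-1 un ·: AA|Aa
A/I-2 un ·: AA|Aa
A/II-1 un I-1×I-2: AA|Aa
A/II-2 un I-1×I-2: AA|Aa
⇒ A over [I-1,I-2,II-1,II-2]: 13 consistent
F/I-1 un ·: Ff
F/I-2 aff ·: ff
F/II-1 aff I-1×I-2: ff
F/II-2 un I-1×I-2: Ff
⇒ F over [I-1,I-2,II-1,II-2]: 1 consistent
Q/I-1 aff ·: qq
Q/I-2 un ·: QQ|Qq
Q/II-1 un I-1×I-2: Qq
Q/II-2 ? I-1×I-2: Qq|qq
⇒ Q over [I-1,I-2,II-1,II-2]: 3 consistent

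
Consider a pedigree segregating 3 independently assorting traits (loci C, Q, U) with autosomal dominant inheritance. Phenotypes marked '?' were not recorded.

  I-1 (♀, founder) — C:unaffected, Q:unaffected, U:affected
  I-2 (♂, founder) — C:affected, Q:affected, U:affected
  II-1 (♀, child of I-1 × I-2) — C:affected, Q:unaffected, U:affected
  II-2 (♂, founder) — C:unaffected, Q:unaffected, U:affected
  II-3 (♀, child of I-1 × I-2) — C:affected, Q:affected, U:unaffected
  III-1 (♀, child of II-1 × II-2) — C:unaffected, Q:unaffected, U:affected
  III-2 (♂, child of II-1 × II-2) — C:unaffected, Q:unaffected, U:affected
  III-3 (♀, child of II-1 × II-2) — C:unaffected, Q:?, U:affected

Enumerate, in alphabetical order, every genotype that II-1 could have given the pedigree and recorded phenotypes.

C/I-1 un ·: cc
C/I-2 aff ·: Cc|CC
C/II-1 aff I-1×I-2: Cc
C/II-2 un ·: cc
C/II-3 aff I-1×I-2: Cc
C/III-1 un II-1×II-2: cc
C/III-2 un II-1×II-2: cc
C/III-3 un II-1×II-2: cc
⇒ C over [I-1,I-2,II-1,II-2,II-3,III-1,III-2,III-3]: 2 consistent
Q/I-1 un ·: qq
Q/I-2 aff ·: Qq
Q/II-1 un I-1×I-2: qq
Q/II-2 un ·: qq
Q/II-3 aff I-1×I-2: Qq
Q/III-1 un II-1×II-2: qq
Q/III-2 un II-1×II-2: qq
Q/III-3 ? II-1×II-2: qq
⇒ Q over [I-1,I-2,II-1,II-2,II-3,III-1,III-2,III-3]: 1 consistent
U/I-1 aff ·: Uu
U/I-2 aff ·: Uu
U/II-1 aff I-1×I-2: Uu|UU
U/II-2 aff ·: Uu|UU
U/II-3 un I-1×I-2: uu
U/III-1 aff II-1×II-2: Uu|UU
U/III-2 aff II-1×II-2: Uu|UU
U/III-3 aff II-1×II-2: Uu|UU
⇒ U over [I-1,I-2,II-1,II-2,II-3,III-1,III-2,III-3]: 25 consistent

II-1 ∈ {Cc qq UU, Cc qq Uu}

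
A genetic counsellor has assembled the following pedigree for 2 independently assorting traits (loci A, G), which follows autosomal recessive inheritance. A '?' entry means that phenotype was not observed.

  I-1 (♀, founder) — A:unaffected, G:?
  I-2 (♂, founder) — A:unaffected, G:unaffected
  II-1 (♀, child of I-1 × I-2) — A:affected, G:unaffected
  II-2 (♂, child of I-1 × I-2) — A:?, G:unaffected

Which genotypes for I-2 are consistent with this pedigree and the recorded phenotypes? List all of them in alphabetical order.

A/I-1 un ·: Aa
A/I-2 un ·: Aa
A/II-1 aff I-1×I-2: aa
A/II-2 ? I-1×I-2: AA|Aa|aa
⇒ A over [I-1,I-2,II-1,II-2]: 3 consistent
G/I-1 ? ·: GG|Gg|gg
G/I-2 un ·: GG|Gg
G/II-1 un I-1×I-2: GG|Gg
G/II-2 un I-1×I-2: GG|Gg
⇒ G over [I-1,I-2,II-1,II-2]: 15 consistent

I-2 ∈ {Aa GG, Aa Gg}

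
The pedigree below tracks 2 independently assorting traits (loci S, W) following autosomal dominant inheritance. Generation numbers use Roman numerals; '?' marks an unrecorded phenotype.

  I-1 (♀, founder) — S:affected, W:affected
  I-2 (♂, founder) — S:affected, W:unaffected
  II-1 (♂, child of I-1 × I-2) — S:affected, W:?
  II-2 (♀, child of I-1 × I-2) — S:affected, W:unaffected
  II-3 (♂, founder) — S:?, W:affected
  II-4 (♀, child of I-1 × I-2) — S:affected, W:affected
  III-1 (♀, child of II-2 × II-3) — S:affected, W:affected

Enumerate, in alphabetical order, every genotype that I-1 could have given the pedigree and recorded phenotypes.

I-1 ∈ {SS Ww, Ss Ww}

S/I-1 aff ·: Ss|SS
S/I-2 aff ·: Ss|SS
S/II-1 aff I-1×I-2: Ss|SS
S/II-2 aff I-1×I-2: Ss|SS
S/II-3 ? ·: ss|Ss|SS
S/II-4 aff I-1×I-2: Ss|SS
S/III-1 aff II-2×II-3: Ss|SS
⇒ S over [I-1,I-2,II-1,II-2,II-3,II-4,III-1]: 112 consistent
W/I-1 aff ·: Ww
W/I-2 un ·: ww
W/II-1 ? I-1×I-2: ww|Ww
W/II-2 un I-1×I-2: ww
W/II-3 aff ·: Ww|WW
W/II-4 aff I-1×I-2: Ww
W/III-1 aff II-2×II-3: Ww
⇒ W over [I-1,I-2,II-1,II-2,II-3,II-4,III-1]: 4 consistent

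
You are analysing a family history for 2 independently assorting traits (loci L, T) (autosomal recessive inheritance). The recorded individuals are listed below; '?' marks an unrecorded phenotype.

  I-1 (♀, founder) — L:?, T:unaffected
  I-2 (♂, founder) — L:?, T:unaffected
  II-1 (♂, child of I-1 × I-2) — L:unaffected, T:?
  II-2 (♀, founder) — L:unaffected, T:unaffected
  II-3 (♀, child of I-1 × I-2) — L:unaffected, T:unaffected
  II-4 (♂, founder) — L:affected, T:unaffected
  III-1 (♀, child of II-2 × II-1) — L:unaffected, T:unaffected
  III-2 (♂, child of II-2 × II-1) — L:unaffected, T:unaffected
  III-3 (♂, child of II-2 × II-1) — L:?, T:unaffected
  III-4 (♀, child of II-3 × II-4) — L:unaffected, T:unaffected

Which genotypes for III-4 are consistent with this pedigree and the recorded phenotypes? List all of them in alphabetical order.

L/I-1 ? ·: LL|Ll|ll
L/I-2 ? ·: LL|Ll|ll
L/II-1 un I-1×I-2: LL|Ll
L/II-2 un ·: LL|Ll
L/II-3 un I-1×I-2: LL|Ll
L/II-4 aff ·: ll
L/III-1 un II-2×II-1: LL|Ll
L/III-2 un II-2×II-1: LL|Ll
L/III-3 ? II-2×II-1: LL|Ll|ll
L/III-4 un II-3×II-4: Ll
⇒ L over [I-1,I-2,II-1,II-2,II-3,II-4,III-1,III-2,III-3,III-4]: 263 consistent
T/I-1 un ·: TT|Tt
T/I-2 un ·: TT|Tt
T/II-1 ? I-1×I-2: TT|Tt|tt
T/II-2 un ·: TT|Tt
T/II-3 un I-1×I-2: TT|Tt
T/II-4 un ·: TT|Tt
T/III-1 un II-2×II-1: TT|Tt
T/III-2 un II-2×II-1: TT|Tt
T/III-3 un II-2×II-1: TT|Tt
T/III-4 un II-3×II-4: TT|Tt
⇒ T over [I-1,I-2,II-1,II-2,II-3,II-4,III-1,III-2,III-3,III-4]: 566 consistent

III-4 ∈ {Ll TT, Ll Tt}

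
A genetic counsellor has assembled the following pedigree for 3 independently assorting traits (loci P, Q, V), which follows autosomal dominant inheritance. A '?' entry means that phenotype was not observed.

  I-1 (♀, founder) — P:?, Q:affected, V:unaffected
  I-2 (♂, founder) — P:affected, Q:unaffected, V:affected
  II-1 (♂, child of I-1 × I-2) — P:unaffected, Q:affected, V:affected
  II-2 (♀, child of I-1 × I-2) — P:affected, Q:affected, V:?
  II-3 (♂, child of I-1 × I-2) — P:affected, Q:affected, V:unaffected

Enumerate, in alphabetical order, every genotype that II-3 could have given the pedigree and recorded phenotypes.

II-3 ∈ {PP Qq vv, Pp Qq vv}

P/I-1 ? ·: pp|Pp
P/I-2 aff ·: Pp
P/II-1 un I-1×I-2: pp
P/II-2 aff I-1×I-2: Pp|PP
P/II-3 aff I-1×I-2: Pp|PP
⇒ P over [I-1,I-2,II-1,II-2,II-3]: 5 consistent
Q/I-1 aff ·: Qq|QQ
Q/I-2 un ·: qq
Q/II-1 aff I-1×I-2: Qq
Q/II-2 aff I-1×I-2: Qq
Q/II-3 aff I-1×I-2: Qq
⇒ Q over [I-1,I-2,II-1,II-2,II-3]: 2 consistent
V/I-1 un ·: vv
V/I-2 aff ·: Vv
V/II-1 aff I-1×I-2: Vv
V/II-2 ? I-1×I-2: vv|Vv
V/II-3 un I-1×I-2: vv
⇒ V over [I-1,I-2,II-1,II-2,II-3]: 2 consistent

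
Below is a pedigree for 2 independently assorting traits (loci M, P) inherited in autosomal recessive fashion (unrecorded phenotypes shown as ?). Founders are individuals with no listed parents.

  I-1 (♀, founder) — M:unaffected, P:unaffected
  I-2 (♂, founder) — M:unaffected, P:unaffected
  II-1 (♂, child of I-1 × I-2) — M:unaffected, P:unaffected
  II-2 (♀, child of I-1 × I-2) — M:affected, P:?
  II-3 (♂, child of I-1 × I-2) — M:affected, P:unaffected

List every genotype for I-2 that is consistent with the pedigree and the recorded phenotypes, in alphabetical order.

I-2 ∈ {Mm PP, Mm Pp}

M/I-1 un ·: Mm
M/I-2 un ·: Mm
M/II-1 un I-1×I-2: MM|Mm
M/II-2 aff I-1×I-2: mm
M/II-3 aff I-1×I-2: mm
⇒ M over [I-1,I-2,II-1,II-2,II-3]: 2 consistent
P/I-1 un ·: PP|Pp
P/I-2 un ·: PP|Pp
P/II-1 un I-1×I-2: PP|Pp
P/II-2 ? I-1×I-2: PP|Pp|pp
P/II-3 un I-1×I-2: PP|Pp
⇒ P over [I-1,I-2,II-1,II-2,II-3]: 29 consistent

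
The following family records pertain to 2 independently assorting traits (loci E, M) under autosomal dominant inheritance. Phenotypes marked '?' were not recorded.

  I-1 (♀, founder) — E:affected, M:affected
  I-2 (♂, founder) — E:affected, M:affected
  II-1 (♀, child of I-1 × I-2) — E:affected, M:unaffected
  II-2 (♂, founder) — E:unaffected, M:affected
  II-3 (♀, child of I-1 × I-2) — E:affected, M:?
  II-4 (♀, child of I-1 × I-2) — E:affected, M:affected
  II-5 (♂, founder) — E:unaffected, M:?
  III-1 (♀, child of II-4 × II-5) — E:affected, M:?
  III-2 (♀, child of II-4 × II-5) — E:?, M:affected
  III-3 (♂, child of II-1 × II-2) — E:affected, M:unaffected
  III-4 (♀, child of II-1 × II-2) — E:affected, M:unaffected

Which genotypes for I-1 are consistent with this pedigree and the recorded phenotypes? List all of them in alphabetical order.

I-1 ∈ {EE Mm, Ee Mm}

E/I-1 aff ·: Ee|EE
E/I-2 aff ·: Ee|EE
E/II-1 aff I-1×I-2: Ee|EE
E/II-2 un ·: ee
E/II-3 aff I-1×I-2: Ee|EE
E/II-4 aff I-1×I-2: Ee|EE
E/II-5 un ·: ee
E/III-1 aff II-4×II-5: Ee
E/III-2 ? II-4×II-5: ee|Ee
E/III-3 aff II-1×II-2: Ee
E/III-4 aff II-1×II-2: Ee
⇒ E over [I-1,I-2,II-1,II-2,II-3,II-4,II-5,III-1,III-2,III-3,III-4]: 37 consistent
M/I-1 aff ·: Mm
M/I-2 aff ·: Mm
M/II-1 un I-1×I-2: mm
M/II-2 aff ·: Mm
M/II-3 ? I-1×I-2: mm|Mm|MM
M/II-4 aff I-1×I-2: Mm|MM
M/II-5 ? ·: mm|Mm|MM
M/III-1 ? II-4×II-5: mm|Mm|MM
M/III-2 aff II-4×II-5: Mm|MM
M/III-3 un II-1×II-2: mm
M/III-4 un II-1×II-2: mm
⇒ M over [I-1,I-2,II-1,II-2,II-3,II-4,II-5,III-1,III-2,III-3,III-4]: 54 consistent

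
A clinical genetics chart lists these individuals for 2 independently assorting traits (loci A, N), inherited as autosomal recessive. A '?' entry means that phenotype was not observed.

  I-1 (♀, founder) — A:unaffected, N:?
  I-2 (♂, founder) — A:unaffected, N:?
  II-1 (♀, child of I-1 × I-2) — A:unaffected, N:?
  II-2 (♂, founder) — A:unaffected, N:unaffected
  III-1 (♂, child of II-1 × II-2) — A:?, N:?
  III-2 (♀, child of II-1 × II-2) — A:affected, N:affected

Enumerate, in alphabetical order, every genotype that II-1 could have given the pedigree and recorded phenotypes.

A/I-1 un ·: AA|Aa
A/I-2 un ·: AA|Aa
A/II-1 un I-1×I-2: Aa
A/II-2 un ·: Aa
A/III-1 ? II-1×II-2: AA|Aa|aa
A/III-2 aff II-1×II-2: aa
⇒ A over [I-1,I-2,II-1,II-2,III-1,III-2]: 9 consistent
N/I-1 ? ·: NN|Nn|nn
N/I-2 ? ·: NN|Nn|nn
N/II-1 ? I-1×I-2: Nn|nn
N/II-2 un ·: Nn
N/III-1 ? II-1×II-2: NN|Nn|nn
N/III-2 aff II-1×II-2: nn
⇒ N over [I-1,I-2,II-1,II-2,III-1,III-2]: 29 consistent

II-1 ∈ {Aa Nn, Aa nn}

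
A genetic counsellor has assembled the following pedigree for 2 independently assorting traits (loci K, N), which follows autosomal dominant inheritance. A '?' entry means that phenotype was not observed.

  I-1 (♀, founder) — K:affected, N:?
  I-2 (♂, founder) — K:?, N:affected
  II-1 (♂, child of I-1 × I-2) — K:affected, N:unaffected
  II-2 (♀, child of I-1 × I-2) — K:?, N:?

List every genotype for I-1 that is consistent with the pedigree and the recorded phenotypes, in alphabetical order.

K/I-1 aff ·: Kk|KK
K/I-2 ? ·: kk|Kk|KK
K/II-1 aff I-1×I-2: Kk|KK
K/II-2 ? I-1×I-2: kk|Kk|KK
⇒ K over [I-1,I-2,II-1,II-2]: 18 consistent
N/I-1 ? ·: nn|Nn
N/I-2 aff ·: Nn
N/II-1 un I-1×I-2: nn
N/II-2 ? I-1×I-2: nn|Nn|NN
⇒ N over [I-1,I-2,II-1,II-2]: 5 consistent

I-1 ∈ {KK Nn, KK nn, Kk Nn, Kk nn}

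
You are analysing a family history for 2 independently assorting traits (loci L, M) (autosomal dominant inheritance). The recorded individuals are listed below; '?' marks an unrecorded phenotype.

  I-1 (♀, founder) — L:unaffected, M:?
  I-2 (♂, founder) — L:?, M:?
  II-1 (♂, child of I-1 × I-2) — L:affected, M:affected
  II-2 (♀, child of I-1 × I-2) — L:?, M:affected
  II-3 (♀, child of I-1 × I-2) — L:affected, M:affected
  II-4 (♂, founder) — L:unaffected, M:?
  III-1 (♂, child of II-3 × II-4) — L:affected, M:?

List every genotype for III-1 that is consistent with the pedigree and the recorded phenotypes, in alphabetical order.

III-1 ∈ {Ll MM, Ll Mm, Ll mm}

L/I-1 un ·: ll
L/I-2 ? ·: Ll|LL
L/II-1 aff I-1×I-2: Ll
L/II-2 ? I-1×I-2: ll|Ll
L/II-3 aff I-1×I-2: Ll
L/II-4 un ·: ll
L/III-1 aff II-3×II-4: Ll
⇒ L over [I-1,I-2,II-1,II-2,II-3,II-4,III-1]: 3 consistent
M/I-1 ? ·: mm|Mm|MM
M/I-2 ? ·: mm|Mm|MM
M/II-1 aff I-1×I-2: Mm|MM
M/II-2 aff I-1×I-2: Mm|MM
M/II-3 aff I-1×I-2: Mm|MM
M/II-4 ? ·: mm|Mm|MM
M/III-1 ? II-3×II-4: mm|Mm|MM
⇒ M over [I-1,I-2,II-1,II-2,II-3,II-4,III-1]: 164 consistent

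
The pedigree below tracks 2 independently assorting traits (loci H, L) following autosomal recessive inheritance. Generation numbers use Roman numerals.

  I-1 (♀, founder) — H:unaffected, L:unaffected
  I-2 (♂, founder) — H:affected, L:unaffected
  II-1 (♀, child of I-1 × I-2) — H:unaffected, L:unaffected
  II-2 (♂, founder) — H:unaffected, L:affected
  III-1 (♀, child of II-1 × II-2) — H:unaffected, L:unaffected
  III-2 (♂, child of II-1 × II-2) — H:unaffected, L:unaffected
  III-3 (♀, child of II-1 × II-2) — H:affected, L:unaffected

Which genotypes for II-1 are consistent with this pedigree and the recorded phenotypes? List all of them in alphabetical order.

II-1 ∈ {Hh LL, Hh Ll}

H/I-1 un ·: HH|Hh
H/I-2 aff ·: hh
H/II-1 un I-1×I-2: Hh
H/II-2 un ·: Hh
H/III-1 un II-1×II-2: HH|Hh
H/III-2 un II-1×II-2: HH|Hh
H/III-3 aff II-1×II-2: hh
⇒ H over [I-1,I-2,II-1,II-2,III-1,III-2,III-3]: 8 consistent
L/I-1 un ·: LL|Ll
L/I-2 un ·: LL|Ll
L/II-1 un I-1×I-2: LL|Ll
L/II-2 aff ·: ll
L/III-1 un II-1×II-2: Ll
L/III-2 un II-1×II-2: Ll
L/III-3 un II-1×II-2: Ll
⇒ L over [I-1,I-2,II-1,II-2,III-1,III-2,III-3]: 7 consistent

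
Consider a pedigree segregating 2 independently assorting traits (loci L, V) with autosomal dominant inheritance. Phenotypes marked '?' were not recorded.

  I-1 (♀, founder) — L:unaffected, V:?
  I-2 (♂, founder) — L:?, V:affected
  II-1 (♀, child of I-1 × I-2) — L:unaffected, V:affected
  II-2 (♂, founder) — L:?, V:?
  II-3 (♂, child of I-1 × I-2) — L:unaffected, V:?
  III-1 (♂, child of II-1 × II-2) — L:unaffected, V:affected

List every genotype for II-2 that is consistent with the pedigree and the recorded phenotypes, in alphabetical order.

II-2 ∈ {Ll VV, Ll Vv, Ll vv, ll VV, ll Vv, ll vv}

L/I-1 un ·: ll
L/I-2 ? ·: ll|Ll
L/II-1 un I-1×I-2: ll
L/II-2 ? ·: ll|Ll
L/II-3 un I-1×I-2: ll
L/III-1 un II-1×II-2: ll
⇒ L over [I-1,I-2,II-1,II-2,II-3,III-1]: 4 consistent
V/I-1 ? ·: vv|Vv|VV
V/I-2 aff ·: Vv|VV
V/II-1 aff I-1×I-2: Vv|VV
V/II-2 ? ·: vv|Vv|VV
V/II-3 ? I-1×I-2: vv|Vv|VV
V/III-1 aff II-1×II-2: Vv|VV
⇒ V over [I-1,I-2,II-1,II-2,II-3,III-1]: 82 consistent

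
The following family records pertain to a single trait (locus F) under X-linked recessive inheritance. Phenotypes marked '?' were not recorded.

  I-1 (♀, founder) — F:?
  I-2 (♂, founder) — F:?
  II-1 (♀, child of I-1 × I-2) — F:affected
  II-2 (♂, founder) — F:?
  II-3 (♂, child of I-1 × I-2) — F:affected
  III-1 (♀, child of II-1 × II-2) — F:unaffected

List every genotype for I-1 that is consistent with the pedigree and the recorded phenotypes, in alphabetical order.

I-1 ∈ {X^FX^f, X^fX^f}

F/I-1 ? ·: X^FX^f|X^fX^f
F/I-2 ? ·: X^fY
F/II-1 aff I-1×I-2: X^fX^f
F/II-2 ? ·: X^FY
F/II-3 aff I-1×I-2: X^fY
F/III-1 un II-1×II-2: X^FX^f
⇒ F over [I-1,I-2,II-1,II-2,II-3,III-1]: 2 consistent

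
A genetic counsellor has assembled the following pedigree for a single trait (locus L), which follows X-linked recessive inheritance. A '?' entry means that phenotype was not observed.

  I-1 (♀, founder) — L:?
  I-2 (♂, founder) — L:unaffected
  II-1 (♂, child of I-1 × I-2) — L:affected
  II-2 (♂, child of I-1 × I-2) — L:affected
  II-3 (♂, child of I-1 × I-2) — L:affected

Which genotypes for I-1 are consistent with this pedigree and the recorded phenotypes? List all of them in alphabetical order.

I-1 ∈ {X^LX^l, X^lX^l}

L/I-1 ? ·: X^LX^l|X^lX^l
L/I-2 un ·: X^LY
L/II-1 aff I-1×I-2: X^lY
L/II-2 aff I-1×I-2: X^lY
L/II-3 aff I-1×I-2: X^lY
⇒ L over [I-1,I-2,II-1,II-2,II-3]: 2 consistent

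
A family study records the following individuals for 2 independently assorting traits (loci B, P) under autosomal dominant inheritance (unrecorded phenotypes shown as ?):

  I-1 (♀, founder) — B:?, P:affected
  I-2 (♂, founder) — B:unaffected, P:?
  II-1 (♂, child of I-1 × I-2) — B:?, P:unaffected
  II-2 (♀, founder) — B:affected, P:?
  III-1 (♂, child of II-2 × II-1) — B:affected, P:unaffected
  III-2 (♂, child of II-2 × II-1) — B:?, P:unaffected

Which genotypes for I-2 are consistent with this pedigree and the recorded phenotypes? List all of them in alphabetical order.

I-2 ∈ {bb Pp, bb pp}

B/I-1 ? ·: bb|Bb|BB
B/I-2 un ·: bb
B/II-1 ? I-1×I-2: bb|Bb
B/II-2 aff ·: Bb|BB
B/III-1 aff II-2×II-1: Bb|BB
B/III-2 ? II-2×II-1: bb|Bb|BB
⇒ B over [I-1,I-2,II-1,II-2,III-1,III-2]: 26 consistent
P/I-1 aff ·: Pp
P/I-2 ? ·: pp|Pp
P/II-1 un I-1×I-2: pp
P/II-2 ? ·: pp|Pp
P/III-1 un II-2×II-1: pp
P/III-2 un II-2×II-1: pp
⇒ P over [I-1,I-2,II-1,II-2,III-1,III-2]: 4 consistent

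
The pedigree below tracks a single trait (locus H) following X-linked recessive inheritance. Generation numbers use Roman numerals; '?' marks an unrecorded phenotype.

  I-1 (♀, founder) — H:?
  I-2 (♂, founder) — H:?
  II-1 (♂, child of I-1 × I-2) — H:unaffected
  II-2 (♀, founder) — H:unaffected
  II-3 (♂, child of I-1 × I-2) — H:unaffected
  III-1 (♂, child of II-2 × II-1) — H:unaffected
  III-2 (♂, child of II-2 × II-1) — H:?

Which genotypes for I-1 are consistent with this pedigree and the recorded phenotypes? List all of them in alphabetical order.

I-1 ∈ {X^HX^H, X^HX^h}

H/I-1 ? ·: X^HX^H|X^HX^h
H/I-2 ? ·: X^HY|X^hY
H/II-1 un I-1×I-2: X^HY
H/II-2 un ·: X^HX^H|X^HX^h
H/II-3 un I-1×I-2: X^HY
H/III-1 un II-2×II-1: X^HY
H/III-2 ? II-2×II-1: X^HY|X^hY
⇒ H over [I-1,I-2,II-1,II-2,II-3,III-1,III-2]: 12 consistent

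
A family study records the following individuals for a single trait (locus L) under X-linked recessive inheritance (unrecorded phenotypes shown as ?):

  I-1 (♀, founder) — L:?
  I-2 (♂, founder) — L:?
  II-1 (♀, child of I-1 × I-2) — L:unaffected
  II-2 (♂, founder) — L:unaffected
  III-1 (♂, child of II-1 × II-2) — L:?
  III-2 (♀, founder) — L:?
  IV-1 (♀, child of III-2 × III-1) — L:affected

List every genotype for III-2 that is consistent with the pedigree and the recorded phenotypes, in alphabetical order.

III-2 ∈ {X^LX^l, X^lX^l}

L/I-1 ? ·: X^LX^L|X^LX^l|X^lX^l
L/I-2 ? ·: X^LY|X^lY
L/II-1 un I-1×I-2: X^LX^l
L/II-2 un ·: X^LY
L/III-1 ? II-1×II-2: X^lY
L/III-2 ? ·: X^LX^l|X^lX^l
L/IV-1 aff III-2×III-1: X^lX^l
⇒ L over [I-1,I-2,II-1,II-2,III-1,III-2,IV-1]: 8 consistent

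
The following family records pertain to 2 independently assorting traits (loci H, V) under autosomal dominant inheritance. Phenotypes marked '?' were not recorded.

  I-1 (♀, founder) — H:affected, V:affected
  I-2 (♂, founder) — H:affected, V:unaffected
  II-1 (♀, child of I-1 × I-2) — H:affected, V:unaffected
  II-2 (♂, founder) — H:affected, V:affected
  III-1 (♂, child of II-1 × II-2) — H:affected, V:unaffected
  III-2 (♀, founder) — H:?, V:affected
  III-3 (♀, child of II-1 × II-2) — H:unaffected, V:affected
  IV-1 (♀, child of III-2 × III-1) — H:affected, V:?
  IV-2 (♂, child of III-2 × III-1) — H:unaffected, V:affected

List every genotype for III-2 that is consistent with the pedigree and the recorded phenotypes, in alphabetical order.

III-2 ∈ {Hh VV, Hh Vv, hh VV, hh Vv}

H/I-1 aff ·: Hh|HH
H/I-2 aff ·: Hh|HH
H/II-1 aff I-1×I-2: Hh
H/II-2 aff ·: Hh
H/III-1 aff II-1×II-2: Hh
H/III-2 ? ·: hh|Hh
H/III-3 un II-1×II-2: hh
H/IV-1 aff III-2×III-1: Hh|HH
H/IV-2 un III-2×III-1: hh
⇒ H over [I-1,I-2,II-1,II-2,III-1,III-2,III-3,IV-1,IV-2]: 9 consistent
V/I-1 aff ·: Vv
V/I-2 un ·: vv
V/II-1 un I-1×I-2: vv
V/II-2 aff ·: Vv
V/III-1 un II-1×II-2: vv
V/III-2 aff ·: Vv|VV
V/III-3 aff II-1×II-2: Vv
V/IV-1 ? III-2×III-1: vv|Vv
V/IV-2 aff III-2×III-1: Vv
⇒ V over [I-1,I-2,II-1,II-2,III-1,III-2,III-3,IV-1,IV-2]: 3 consistent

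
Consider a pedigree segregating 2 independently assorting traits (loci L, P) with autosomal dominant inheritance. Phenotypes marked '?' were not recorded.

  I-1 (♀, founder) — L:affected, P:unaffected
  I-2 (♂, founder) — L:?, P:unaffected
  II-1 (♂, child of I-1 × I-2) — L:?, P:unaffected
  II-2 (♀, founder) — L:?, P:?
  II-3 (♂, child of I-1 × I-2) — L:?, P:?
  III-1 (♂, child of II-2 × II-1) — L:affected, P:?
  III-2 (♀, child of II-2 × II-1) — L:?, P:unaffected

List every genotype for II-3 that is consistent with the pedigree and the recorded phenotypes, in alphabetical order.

L/I-1 aff ·: Ll|LL
L/I-2 ? ·: ll|Ll|LL
L/II-1 ? I-1×I-2: ll|Ll|LL
L/II-2 ? ·: ll|Ll|LL
L/II-3 ? I-1×I-2: ll|Ll|LL
L/III-1 aff II-2×II-1: Ll|LL
L/III-2 ? II-2×II-1: ll|Ll|LL
⇒ L over [I-1,I-2,II-1,II-2,II-3,III-1,III-2]: 183 consistent
P/I-1 un ·: pp
P/I-2 un ·: pp
P/II-1 un I-1×I-2: pp
P/II-2 ? ·: pp|Pp
P/II-3 ? I-1×I-2: pp
P/III-1 ? II-2×II-1: pp|Pp
P/III-2 un II-2×II-1: pp
⇒ P over [I-1,I-2,II-1,II-2,II-3,III-1,III-2]: 3 consistent

II-3 ∈ {LL pp, Ll pp, ll pp}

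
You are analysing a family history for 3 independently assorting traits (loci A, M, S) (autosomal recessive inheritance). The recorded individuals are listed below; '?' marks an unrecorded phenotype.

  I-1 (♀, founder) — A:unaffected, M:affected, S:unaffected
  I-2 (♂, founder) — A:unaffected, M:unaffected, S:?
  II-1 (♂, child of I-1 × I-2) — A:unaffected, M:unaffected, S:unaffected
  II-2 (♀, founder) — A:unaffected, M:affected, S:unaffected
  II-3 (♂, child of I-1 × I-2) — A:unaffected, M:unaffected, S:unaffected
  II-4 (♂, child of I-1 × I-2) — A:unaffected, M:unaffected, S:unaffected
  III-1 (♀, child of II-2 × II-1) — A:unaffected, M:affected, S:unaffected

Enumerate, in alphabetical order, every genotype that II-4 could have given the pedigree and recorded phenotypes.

II-4 ∈ {AA Mm SS, AA Mm Ss, Aa Mm SS, Aa Mm Ss}

A/I-1 un ·: AA|Aa
A/I-2 un ·: AA|Aa
A/II-1 un I-1×I-2: AA|Aa
A/II-2 un ·: AA|Aa
A/II-3 un I-1×I-2: AA|Aa
A/II-4 un I-1×I-2: AA|Aa
A/III-1 un II-2×II-1: AA|Aa
⇒ A over [I-1,I-2,II-1,II-2,II-3,II-4,III-1]: 87 consistent
M/I-1 aff ·: mm
M/I-2 un ·: MM|Mm
M/II-1 un I-1×I-2: Mm
M/II-2 aff ·: mm
M/II-3 un I-1×I-2: Mm
M/II-4 un I-1×I-2: Mm
M/III-1 aff II-2×II-1: mm
⇒ M over [I-1,I-2,II-1,II-2,II-3,II-4,III-1]: 2 consistent
S/I-1 un ·: SS|Ss
S/I-2 ? ·: SS|Ss|ss
S/II-1 un I-1×I-2: SS|Ss
S/II-2 un ·: SS|Ss
S/II-3 un I-1×I-2: SS|Ss
S/II-4 un I-1×I-2: SS|Ss
S/III-1 un II-2×II-1: SS|Ss
⇒ S over [I-1,I-2,II-1,II-2,II-3,II-4,III-1]: 95 consistent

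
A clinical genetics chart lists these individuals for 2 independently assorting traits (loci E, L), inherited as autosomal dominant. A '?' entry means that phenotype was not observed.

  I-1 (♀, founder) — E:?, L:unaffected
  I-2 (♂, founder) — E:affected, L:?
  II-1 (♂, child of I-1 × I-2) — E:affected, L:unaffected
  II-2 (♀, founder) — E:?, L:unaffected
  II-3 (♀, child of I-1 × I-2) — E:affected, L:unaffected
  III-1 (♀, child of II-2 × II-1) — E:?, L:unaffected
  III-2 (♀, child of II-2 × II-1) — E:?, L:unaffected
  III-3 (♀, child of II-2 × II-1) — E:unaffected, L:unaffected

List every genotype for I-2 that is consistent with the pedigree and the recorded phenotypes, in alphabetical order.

I-2 ∈ {EE Ll, EE ll, Ee Ll, Ee ll}

E/I-1 ? ·: ee|Ee|EE
E/I-2 aff ·: Ee|EE
E/II-1 aff I-1×I-2: Ee
E/II-2 ? ·: ee|Ee
E/II-3 aff I-1×I-2: Ee|EE
E/III-1 ? II-2×II-1: ee|Ee|EE
E/III-2 ? II-2×II-1: ee|Ee|EE
E/III-3 un II-2×II-1: ee
⇒ E over [I-1,I-2,II-1,II-2,II-3,III-1,III-2,III-3]: 104 consistent
L/I-1 un ·: ll
L/I-2 ? ·: ll|Ll
L/II-1 un I-1×I-2: ll
L/II-2 un ·: ll
L/II-3 un I-1×I-2: ll
L/III-1 un II-2×II-1: ll
L/III-2 un II-2×II-1: ll
L/III-3 un II-2×II-1: ll
⇒ L over [I-1,I-2,II-1,II-2,II-3,III-1,III-2,III-3]: 2 consistent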